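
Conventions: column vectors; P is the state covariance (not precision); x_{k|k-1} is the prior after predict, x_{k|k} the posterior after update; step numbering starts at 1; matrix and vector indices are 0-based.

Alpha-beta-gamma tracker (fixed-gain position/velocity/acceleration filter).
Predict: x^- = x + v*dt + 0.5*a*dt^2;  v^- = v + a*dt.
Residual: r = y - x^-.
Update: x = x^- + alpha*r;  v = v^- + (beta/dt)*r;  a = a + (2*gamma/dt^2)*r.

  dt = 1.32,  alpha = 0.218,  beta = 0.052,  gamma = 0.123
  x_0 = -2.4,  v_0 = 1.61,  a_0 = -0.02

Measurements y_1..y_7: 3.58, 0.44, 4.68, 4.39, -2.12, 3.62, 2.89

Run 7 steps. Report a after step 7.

step 1: x_pred=-0.2922  r=3.8722  x^+=0.5519  v^+=1.7361  a^+=0.5267
step 2: x_pred=3.3025  r=-2.8625  x^+=2.6785  v^+=2.3186  a^+=0.1226
step 3: x_pred=5.8458  r=-1.1658  x^+=5.5917  v^+=2.4345  a^+=-0.0420
step 4: x_pred=8.7685  r=-4.3785  x^+=7.8140  v^+=2.2065  a^+=-0.6602
step 5: x_pred=10.1514  r=-12.2714  x^+=7.4762  v^+=0.8516  a^+=-2.3928
step 6: x_pred=6.5158  r=-2.8958  x^+=5.8845  v^+=-2.4209  a^+=-2.8016
step 7: x_pred=0.2481  r=2.6419  x^+=0.8241  v^+=-6.0150  a^+=-2.4286

a_post = -2.4286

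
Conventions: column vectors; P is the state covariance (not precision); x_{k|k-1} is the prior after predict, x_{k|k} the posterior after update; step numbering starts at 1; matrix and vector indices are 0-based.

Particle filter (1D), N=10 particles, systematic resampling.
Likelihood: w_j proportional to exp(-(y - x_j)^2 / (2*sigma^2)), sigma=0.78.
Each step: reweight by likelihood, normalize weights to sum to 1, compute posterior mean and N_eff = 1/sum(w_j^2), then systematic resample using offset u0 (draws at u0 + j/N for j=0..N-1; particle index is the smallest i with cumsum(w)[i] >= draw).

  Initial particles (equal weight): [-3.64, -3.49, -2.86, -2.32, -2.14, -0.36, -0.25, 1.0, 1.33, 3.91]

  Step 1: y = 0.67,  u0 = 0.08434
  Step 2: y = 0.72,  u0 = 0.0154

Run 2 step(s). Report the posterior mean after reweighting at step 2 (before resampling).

post_mean = 0.8698

step 1: w=[0.0000, 0.0000, 0.0000, 0.0003, 0.0006, 0.1651, 0.1969, 0.3610, 0.2760, 0.0001]  mean=0.6178  Neff=3.6690  idx=[5, 6, 6, 7, 7, 7, 7, 8, 8, 8]
step 2: w=[0.0528, 0.0635, 0.0635, 0.1290, 0.1290, 0.1290, 0.1290, 0.1014, 0.1014, 0.1014]  mean=0.8698  Neff=9.2361  idx=[0, 1, 3, 4, 4, 5, 6, 7, 8, 9]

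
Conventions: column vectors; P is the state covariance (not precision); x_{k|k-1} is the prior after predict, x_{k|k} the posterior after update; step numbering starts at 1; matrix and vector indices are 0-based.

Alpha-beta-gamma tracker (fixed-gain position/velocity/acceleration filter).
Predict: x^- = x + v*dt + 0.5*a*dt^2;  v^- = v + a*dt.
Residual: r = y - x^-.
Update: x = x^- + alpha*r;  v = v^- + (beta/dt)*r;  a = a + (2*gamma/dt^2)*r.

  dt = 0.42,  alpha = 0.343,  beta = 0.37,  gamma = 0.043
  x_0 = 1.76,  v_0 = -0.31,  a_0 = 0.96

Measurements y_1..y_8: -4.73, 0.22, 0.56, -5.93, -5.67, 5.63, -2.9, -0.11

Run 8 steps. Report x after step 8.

x_post = 1.3245

step 1: x_pred=1.7145  r=-6.4445  x^+=-0.4960  v^+=-5.5841  a^+=-2.1819
step 2: x_pred=-3.0337  r=3.2537  x^+=-1.9177  v^+=-3.6341  a^+=-0.5956
step 3: x_pred=-3.4965  r=4.0565  x^+=-2.1051  v^+=-0.3106  a^+=1.3821
step 4: x_pred=-2.1137  r=-3.8163  x^+=-3.4227  v^+=-3.0921  a^+=-0.4785
step 5: x_pred=-4.7636  r=-0.9064  x^+=-5.0745  v^+=-4.0916  a^+=-0.9204
step 6: x_pred=-6.8741  r=12.5041  x^+=-2.5852  v^+=6.5374  a^+=5.1757
step 7: x_pred=0.6170  r=-3.5170  x^+=-0.5893  v^+=5.6129  a^+=3.4611
step 8: x_pred=2.0734  r=-2.1834  x^+=1.3245  v^+=5.1431  a^+=2.3966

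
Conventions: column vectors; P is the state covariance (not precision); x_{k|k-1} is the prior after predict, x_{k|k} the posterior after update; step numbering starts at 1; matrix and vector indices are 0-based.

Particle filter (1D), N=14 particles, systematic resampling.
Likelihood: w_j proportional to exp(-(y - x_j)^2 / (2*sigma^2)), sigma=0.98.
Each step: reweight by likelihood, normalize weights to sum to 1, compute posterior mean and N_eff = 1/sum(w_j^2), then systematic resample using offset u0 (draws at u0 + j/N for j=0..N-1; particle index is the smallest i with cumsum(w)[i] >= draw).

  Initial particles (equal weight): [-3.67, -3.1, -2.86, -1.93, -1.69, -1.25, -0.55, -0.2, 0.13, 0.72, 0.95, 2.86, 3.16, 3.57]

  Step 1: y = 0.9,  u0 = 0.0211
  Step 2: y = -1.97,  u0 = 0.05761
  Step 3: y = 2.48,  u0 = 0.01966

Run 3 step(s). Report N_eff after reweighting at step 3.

N_eff = 2.6241

step 1: w=[0.0000, 0.0001, 0.0002, 0.0039, 0.0077, 0.0228, 0.0847, 0.1348, 0.1859, 0.2489, 0.2528, 0.0343, 0.0177, 0.0062]  mean=0.4963  Neff=5.3218  idx=[5, 6, 7, 7, 8, 8, 9, 9, 9, 9, 10, 10, 10, 11]
step 2: w=[0.4162, 0.1908, 0.1067, 0.1067, 0.0549, 0.0549, 0.0126, 0.0126, 0.0126, 0.0126, 0.0064, 0.0064, 0.0064, 0.0000]  mean=-0.5990  Neff=4.1800  idx=[0, 0, 0, 0, 0, 0, 1, 1, 2, 2, 3, 4, 5, 10]
step 3: w=[0.0014, 0.0014, 0.0014, 0.0014, 0.0014, 0.0014, 0.0168, 0.0168, 0.0475, 0.0475, 0.0475, 0.1126, 0.1126, 0.5902]  mean=0.5324  Neff=2.6241  idx=[6, 9, 10, 11, 12, 12, 13, 13, 13, 13, 13, 13, 13, 13]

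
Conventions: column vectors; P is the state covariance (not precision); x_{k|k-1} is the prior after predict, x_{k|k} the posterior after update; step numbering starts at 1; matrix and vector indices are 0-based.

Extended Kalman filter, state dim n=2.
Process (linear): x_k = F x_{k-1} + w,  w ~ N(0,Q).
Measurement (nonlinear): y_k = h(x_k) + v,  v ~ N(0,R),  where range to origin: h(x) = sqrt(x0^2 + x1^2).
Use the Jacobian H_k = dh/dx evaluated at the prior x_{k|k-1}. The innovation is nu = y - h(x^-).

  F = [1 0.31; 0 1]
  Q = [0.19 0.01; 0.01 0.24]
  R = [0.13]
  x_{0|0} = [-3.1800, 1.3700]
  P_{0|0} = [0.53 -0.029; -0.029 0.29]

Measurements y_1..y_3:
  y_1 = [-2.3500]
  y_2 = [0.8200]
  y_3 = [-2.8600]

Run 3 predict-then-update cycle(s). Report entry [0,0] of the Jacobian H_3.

H_jac[0,0] = 0.9309

step 1: x^-=[-2.7553, 1.3700]  P^-=[0.7299 0.0709; 0.0709 0.5300]  H_jac=[-0.8954 0.4452]  S=[0.7637]  K=[-0.8144; 0.2258]  nu=[-5.4271]  x^+=[1.6646, 0.1443]  P^+=[0.2233 0.2114; 0.2114 0.4910]
step 2: x^-=[1.7093, 0.1443]  P^-=[0.5916 0.3736; 0.3736 0.7310]  H_jac=[0.9965 0.0841]  S=[0.7852]  K=[0.7908; 0.5524]  nu=[-0.8954]  x^+=[1.0013, -0.3503]  P^+=[0.1006 0.0306; 0.0306 0.4914]
step 3: x^-=[0.8927, -0.3503]  P^-=[0.3568 0.1929; 0.1929 0.7314]  H_jac=[0.9309 -0.3653]  S=[0.4056]  K=[0.6451; -0.2160]  nu=[-3.8189]  x^+=[-1.5710, 0.4747]  P^+=[0.1880 0.2494; 0.2494 0.7125]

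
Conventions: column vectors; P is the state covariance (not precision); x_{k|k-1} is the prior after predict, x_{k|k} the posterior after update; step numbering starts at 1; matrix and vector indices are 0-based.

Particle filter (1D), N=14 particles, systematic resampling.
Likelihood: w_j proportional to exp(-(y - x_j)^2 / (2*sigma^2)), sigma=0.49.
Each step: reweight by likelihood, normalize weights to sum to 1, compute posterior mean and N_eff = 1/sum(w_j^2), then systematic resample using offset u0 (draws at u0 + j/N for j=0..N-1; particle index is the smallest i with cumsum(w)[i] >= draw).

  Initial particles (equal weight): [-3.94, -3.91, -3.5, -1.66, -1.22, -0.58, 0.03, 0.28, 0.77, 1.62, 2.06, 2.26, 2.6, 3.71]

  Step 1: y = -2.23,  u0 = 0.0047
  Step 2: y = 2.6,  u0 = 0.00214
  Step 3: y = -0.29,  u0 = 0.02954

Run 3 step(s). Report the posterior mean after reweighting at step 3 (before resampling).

post_mean = -1.2241

step 1: w=[0.0034, 0.0042, 0.0518, 0.7574, 0.1781, 0.0051, 0.0000, 0.0000, 0.0000, 0.0000, 0.0000, 0.0000, 0.0000, 0.0000]  mean=-1.6885  Neff=1.6445  idx=[1, 3, 3, 3, 3, 3, 3, 3, 3, 3, 3, 3, 4, 4]
step 2: w=[0.0000, 0.0003, 0.0003, 0.0003, 0.0003, 0.0003, 0.0003, 0.0003, 0.0003, 0.0003, 0.0003, 0.0003, 0.4983, 0.4983]  mean=-1.2215  Neff=2.0134  idx=[8, 12, 12, 12, 12, 12, 12, 13, 13, 13, 13, 13, 13, 13]
step 3: w=[0.0093, 0.0762, 0.0762, 0.0762, 0.0762, 0.0762, 0.0762, 0.0762, 0.0762, 0.0762, 0.0762, 0.0762, 0.0762, 0.0762]  mean=-1.2241  Neff=13.2292  idx=[1, 2, 3, 4, 5, 5, 6, 7, 8, 9, 10, 11, 12, 13]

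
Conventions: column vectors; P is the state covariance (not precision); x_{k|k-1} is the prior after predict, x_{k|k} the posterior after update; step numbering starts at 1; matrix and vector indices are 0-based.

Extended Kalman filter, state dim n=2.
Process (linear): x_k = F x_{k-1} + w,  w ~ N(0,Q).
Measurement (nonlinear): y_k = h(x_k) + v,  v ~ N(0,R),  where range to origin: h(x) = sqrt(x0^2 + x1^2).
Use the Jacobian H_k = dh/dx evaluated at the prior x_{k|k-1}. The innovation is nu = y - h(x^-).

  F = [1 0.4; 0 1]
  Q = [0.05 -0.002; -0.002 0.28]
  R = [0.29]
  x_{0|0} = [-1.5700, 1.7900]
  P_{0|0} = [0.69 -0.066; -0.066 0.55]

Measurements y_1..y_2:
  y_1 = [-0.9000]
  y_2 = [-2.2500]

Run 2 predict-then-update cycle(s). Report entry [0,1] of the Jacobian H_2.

H_jac[0,1] = -0.4799

step 1: x^-=[-0.8540, 1.7900]  P^-=[0.7752 0.1520; 0.1520 0.8300]  H_jac=[-0.4306 0.9025]  S=[0.9917]  K=[-0.1983; 0.6894]  nu=[-2.8833]  x^+=[-0.2824, -0.1977]  P^+=[0.7362 0.2875; 0.2875 0.3587]
step 2: x^-=[-0.3614, -0.1977]  P^-=[1.0736 0.4290; 0.4290 0.6387]  H_jac=[-0.8773 -0.4799]  S=[1.6247]  K=[-0.7065; -0.4203]  nu=[-2.6620]  x^+=[1.5192, 0.9212]  P^+=[0.2627 -0.0534; -0.0534 0.3517]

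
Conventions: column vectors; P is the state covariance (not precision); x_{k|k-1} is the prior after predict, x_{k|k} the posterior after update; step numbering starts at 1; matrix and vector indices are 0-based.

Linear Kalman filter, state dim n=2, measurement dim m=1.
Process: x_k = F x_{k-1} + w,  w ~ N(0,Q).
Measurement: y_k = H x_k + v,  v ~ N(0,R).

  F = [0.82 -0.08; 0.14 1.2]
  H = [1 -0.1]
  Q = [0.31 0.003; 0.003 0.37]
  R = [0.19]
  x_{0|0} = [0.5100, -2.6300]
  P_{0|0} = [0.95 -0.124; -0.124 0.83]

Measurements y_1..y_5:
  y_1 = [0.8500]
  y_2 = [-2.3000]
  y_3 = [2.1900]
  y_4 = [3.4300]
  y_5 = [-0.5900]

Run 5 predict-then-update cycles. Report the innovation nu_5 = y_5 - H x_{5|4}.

step 1: x^-=[0.6286, -3.0846]  P^-=[0.9704 -0.0882; -0.0882 1.5422]  S=[1.1934]  K=[0.8205; -0.2032]  nu=[-0.0871]  x^+=[0.5572, -3.0669]  P^+=[0.1670 0.1107; 0.1107 1.4929]
step 2: x^-=[0.7022, -3.6023]  P^-=[0.4173 -0.0135; -0.0135 2.5602]  S=[0.6356]  K=[0.6587; -0.4240]  nu=[-3.3625]  x^+=[-1.5125, -2.1766]  P^+=[0.1415 0.1640; 0.1640 2.4460]
step 3: x^-=[-1.0661, -2.8236]  P^-=[0.3993 -0.0560; -0.0560 3.9501]  S=[0.6400]  K=[0.6327; -0.7047]  nu=[2.9738]  x^+=[0.8153, -4.9192]  P^+=[0.1431 0.2293; 0.2293 3.6323]
step 4: x^-=[1.0620, -5.7889]  P^-=[0.3994 -0.1062; -0.1062 5.6803]  S=[0.6674]  K=[0.6143; -1.0101]  nu=[1.7891]  x^+=[2.1611, -7.5961]  P^+=[0.1475 0.3080; 0.3080 4.9993]
step 5: x^-=[2.3798, -8.8127]  P^-=[0.4008 -0.1604; -0.1604 7.6754]  S=[0.6996]  K=[0.5958; -1.3263]  nu=[-3.8511]  x^+=[0.0854, -3.7049]  P^+=[0.1524 0.3925; 0.3925 6.4447]

innov = [-3.8511]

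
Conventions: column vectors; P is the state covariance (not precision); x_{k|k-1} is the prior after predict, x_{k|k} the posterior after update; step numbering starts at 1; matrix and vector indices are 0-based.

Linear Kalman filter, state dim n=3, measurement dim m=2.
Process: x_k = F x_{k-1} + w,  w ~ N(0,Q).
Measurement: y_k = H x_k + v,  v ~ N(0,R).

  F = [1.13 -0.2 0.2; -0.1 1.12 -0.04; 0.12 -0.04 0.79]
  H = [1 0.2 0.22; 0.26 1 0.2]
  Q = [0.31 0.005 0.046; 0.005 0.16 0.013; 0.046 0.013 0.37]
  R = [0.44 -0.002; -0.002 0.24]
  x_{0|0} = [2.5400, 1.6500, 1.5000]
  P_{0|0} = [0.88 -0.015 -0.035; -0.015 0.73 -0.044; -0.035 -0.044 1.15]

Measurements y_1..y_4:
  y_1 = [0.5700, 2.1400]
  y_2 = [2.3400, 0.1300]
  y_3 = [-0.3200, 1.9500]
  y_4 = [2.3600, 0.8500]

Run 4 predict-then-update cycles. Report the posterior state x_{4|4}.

x_post = [1.3503, 0.6950, 0.6346]

step 1: x^-=[2.8402, 1.5340, 1.4238]  P^-=[1.5034 -0.2944 0.3291; -0.2944 1.0934 -0.1047; 0.3291 -0.1047 1.0978]  S=[2.0581 0.4036; 0.4036 1.3182]  K=[0.7584 -0.1091; -0.2087 0.8194; 0.2524 0.0747]  nu=[-2.8902, -0.4172]  x^+=[0.6937, 1.7952, 0.6630]  P^+=[0.3706 -0.1109 -0.0659; -0.1109 0.2567 -0.1542; -0.0659 -0.1542 0.9441]
step 2: x^-=[0.5574, 1.9148, 0.5352]  P^-=[0.8639 -0.2760 0.2203; -0.2760 0.5254 -0.1793; 0.2203 -0.1793 0.9633]  S=[1.3423 0.0898; 0.0898 0.6700]  K=[0.6451 -0.0973; -0.2002 0.6504; 0.2908 0.0664]  nu=[1.2819, -2.0367]  x^+=[1.5826, 0.3335, 0.7728]  P^+=[0.3102 -0.0996 -0.0285; -0.0996 0.2116 -0.1459; -0.0285 -0.1459 0.8433]
step 3: x^-=[1.8762, 0.1843, 0.7871]  P^-=[0.7921 -0.2442 0.2280; -0.2442 0.4650 -0.1676; 0.2280 -0.1676 0.9059]  S=[1.2825 0.0949; 0.0949 0.6245]  K=[0.6249 -0.0833; -0.1925 0.6185; 0.3018 0.0708]  nu=[-2.4062, 1.1205]  x^+=[0.2793, 1.3405, 0.1403]  P^+=[0.2970 -0.0960 -0.0120; -0.0960 0.2012 -0.1369; -0.0120 -0.1369 0.7819]
step 4: x^-=[0.0756, 1.4678, 0.0907]  P^-=[0.7774 -0.2343 0.2298; -0.2343 0.4503 -0.1579; 0.2298 -0.1579 0.8699]  S=[1.2710 0.1000; 0.1000 0.6165]  K=[0.6207 -0.0784; -0.1889 0.6109; 0.3007 0.0742]  nu=[1.9709, -0.6556]  x^+=[1.3503, 0.6950, 0.6346]  P^+=[0.2937 -0.0952 -0.0061; -0.0952 0.1979 -0.1306; -0.0061 -0.1306 0.7471]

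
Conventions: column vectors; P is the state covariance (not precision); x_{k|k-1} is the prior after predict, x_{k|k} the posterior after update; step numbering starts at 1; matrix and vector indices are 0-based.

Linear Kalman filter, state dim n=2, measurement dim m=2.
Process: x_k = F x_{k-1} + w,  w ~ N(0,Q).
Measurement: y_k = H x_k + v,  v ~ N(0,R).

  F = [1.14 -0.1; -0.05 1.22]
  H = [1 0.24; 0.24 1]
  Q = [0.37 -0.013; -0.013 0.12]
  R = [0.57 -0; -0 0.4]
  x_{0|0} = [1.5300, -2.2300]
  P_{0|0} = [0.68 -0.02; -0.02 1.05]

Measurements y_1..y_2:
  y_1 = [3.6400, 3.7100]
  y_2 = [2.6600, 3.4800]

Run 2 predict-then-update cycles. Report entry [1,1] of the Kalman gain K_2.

K[1,1] = 0.6246

step 1: x^-=[1.9672, -2.7971]  P^-=[1.2688 -0.2078; -0.2078 1.6870]  S=[1.8362 0.4896; 0.4896 2.0603]  K=[0.6954 -0.1183; -0.1116 0.8211]  nu=[2.3441, 6.0350]  x^+=[2.8832, 1.8966]  P^+=[0.4326 -0.1512; -0.1512 0.3647]
step 2: x^-=[3.0972, 2.1697]  P^-=[0.9704 -0.2931; -0.2931 0.6824]  S=[1.4390 0.0866; 0.0866 0.9976]  K=[0.6324 -0.1153; -0.1275 0.6246]  nu=[-0.9580, 0.5669]  x^+=[2.4260, 2.6460]  P^+=[0.3942 -0.1407; -0.1407 0.2836]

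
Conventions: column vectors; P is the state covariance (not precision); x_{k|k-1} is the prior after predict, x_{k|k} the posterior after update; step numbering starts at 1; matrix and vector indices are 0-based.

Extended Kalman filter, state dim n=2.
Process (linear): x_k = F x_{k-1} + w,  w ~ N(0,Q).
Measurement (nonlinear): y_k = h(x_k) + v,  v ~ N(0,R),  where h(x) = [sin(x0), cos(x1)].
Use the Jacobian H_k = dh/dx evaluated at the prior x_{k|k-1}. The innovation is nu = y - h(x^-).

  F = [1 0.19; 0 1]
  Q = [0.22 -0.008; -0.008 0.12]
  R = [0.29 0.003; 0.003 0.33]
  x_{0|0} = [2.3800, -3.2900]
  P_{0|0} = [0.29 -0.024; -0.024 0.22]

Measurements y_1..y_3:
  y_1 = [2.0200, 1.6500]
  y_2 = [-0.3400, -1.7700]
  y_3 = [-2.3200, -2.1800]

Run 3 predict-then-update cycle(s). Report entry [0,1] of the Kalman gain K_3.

step 1: x^-=[1.7549, -3.2900]  P^-=[0.5088 0.0098; 0.0098 0.3400]  H_jac=[-0.1831 0.0000; 0.0000 -0.1479]  S=[0.3071 0.0033; 0.0033 0.3374]  K=[-0.3033 -0.0014; -0.0043 -0.1489]  nu=[1.0369, 2.6390]  x^+=[1.4368, -3.6875]  P^+=[0.4806 0.0092; 0.0092 0.3325]
step 2: x^-=[0.7362, -3.6875]  P^-=[0.7161 0.0644; 0.0644 0.4525]  H_jac=[0.7411 0.0000; 0.0000 -0.5192]  S=[0.6832 -0.0218; -0.0218 0.4520]  K=[0.7755 -0.0366; 0.0533 -0.5172]  nu=[-1.0114, -0.9153]  x^+=[-0.0147, -3.2680]  P^+=[0.3033 0.0188; 0.0188 0.3284]
step 3: x^-=[-0.6356, -3.2680]  P^-=[0.5423 0.0732; 0.0732 0.4484]  H_jac=[0.8047 0.0000; 0.0000 -0.1261]  S=[0.6412 -0.0044; -0.0044 0.3371]  K=[0.6805 -0.0184; 0.0907 -0.1665]  nu=[-1.7263, -1.1880]  x^+=[-1.7885, -3.2268]  P^+=[0.2452 0.0321; 0.0321 0.4337]

K[0,1] = -0.0184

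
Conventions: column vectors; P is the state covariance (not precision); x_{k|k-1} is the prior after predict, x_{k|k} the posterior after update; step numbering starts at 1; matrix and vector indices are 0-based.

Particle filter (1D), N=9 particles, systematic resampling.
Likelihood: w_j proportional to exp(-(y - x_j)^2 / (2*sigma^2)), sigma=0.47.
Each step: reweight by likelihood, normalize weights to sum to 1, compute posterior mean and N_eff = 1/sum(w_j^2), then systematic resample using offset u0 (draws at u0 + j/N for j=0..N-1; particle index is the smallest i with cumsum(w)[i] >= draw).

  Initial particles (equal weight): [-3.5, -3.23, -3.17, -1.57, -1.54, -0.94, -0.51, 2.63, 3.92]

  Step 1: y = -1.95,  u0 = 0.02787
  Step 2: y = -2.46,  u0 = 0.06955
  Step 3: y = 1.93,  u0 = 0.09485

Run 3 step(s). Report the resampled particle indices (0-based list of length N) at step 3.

resampled_idx = [2, 3, 4, 5, 6, 7, 7, 8, 8]

step 1: w=[0.0028, 0.0156, 0.0218, 0.4575, 0.4336, 0.0630, 0.0058, 0.0000, 0.0000]  mean=-1.5772  Neff=2.4877  idx=[2, 3, 3, 3, 3, 4, 4, 4, 4]
step 2: w=[0.2029, 0.1057, 0.1057, 0.1057, 0.1057, 0.0935, 0.0935, 0.0935, 0.0935]  mean=-1.8835  Neff=8.2715  idx=[0, 0, 1, 2, 3, 4, 6, 7, 8]
step 3: w=[0.0000, 0.0000, 0.1134, 0.1134, 0.1134, 0.1134, 0.1821, 0.1821, 0.1821]  mean=-1.5536  Neff=6.6252  idx=[2, 3, 4, 5, 6, 7, 7, 8, 8]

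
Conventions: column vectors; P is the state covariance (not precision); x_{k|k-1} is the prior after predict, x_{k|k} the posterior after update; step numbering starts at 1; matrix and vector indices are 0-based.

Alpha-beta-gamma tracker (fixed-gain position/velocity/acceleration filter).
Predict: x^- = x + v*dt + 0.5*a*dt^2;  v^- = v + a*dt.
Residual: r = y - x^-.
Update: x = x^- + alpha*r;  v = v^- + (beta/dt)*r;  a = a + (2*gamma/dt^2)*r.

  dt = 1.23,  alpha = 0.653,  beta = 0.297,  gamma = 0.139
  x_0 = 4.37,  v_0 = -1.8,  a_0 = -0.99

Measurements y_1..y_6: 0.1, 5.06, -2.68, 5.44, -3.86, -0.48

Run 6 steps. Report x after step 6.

step 1: x_pred=1.4071  r=-1.3071  x^+=0.5536  v^+=-3.3333  a^+=-1.2302
step 2: x_pred=-4.4770  r=9.5370  x^+=1.7507  v^+=-2.5436  a^+=0.5223
step 3: x_pred=-0.9829  r=-1.6971  x^+=-2.0911  v^+=-2.3110  a^+=0.2104
step 4: x_pred=-4.7745  r=10.2145  x^+=1.8956  v^+=0.4142  a^+=2.0874
step 5: x_pred=3.9841  r=-7.8441  x^+=-1.1381  v^+=1.0876  a^+=0.6460
step 6: x_pred=0.6883  r=-1.1683  x^+=-0.0746  v^+=1.6001  a^+=0.4313

x_post = -0.0746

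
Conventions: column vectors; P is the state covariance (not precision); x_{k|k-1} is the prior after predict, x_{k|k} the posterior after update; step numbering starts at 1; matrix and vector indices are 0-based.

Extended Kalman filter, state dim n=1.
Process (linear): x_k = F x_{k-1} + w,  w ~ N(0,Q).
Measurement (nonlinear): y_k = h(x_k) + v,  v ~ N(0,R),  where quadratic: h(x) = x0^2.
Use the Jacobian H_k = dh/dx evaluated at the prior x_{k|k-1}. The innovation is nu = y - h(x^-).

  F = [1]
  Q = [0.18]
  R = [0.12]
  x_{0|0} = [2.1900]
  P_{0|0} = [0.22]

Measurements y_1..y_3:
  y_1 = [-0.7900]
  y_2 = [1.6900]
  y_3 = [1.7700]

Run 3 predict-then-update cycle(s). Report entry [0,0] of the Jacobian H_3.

step 1: x^-=[2.1900]  P^-=[0.4000]  H_jac=[4.3800]  S=[7.7938]  K=[0.2248]  nu=[-5.5861]  x^+=[0.9343]  P^+=[0.0062]
step 2: x^-=[0.9343]  P^-=[0.1862]  H_jac=[1.8685]  S=[0.7700]  K=[0.4518]  nu=[0.8171]  x^+=[1.3034]  P^+=[0.0290]
step 3: x^-=[1.3034]  P^-=[0.2090]  H_jac=[2.6069]  S=[1.5404]  K=[0.3537]  nu=[0.0711]  x^+=[1.3286]  P^+=[0.0163]

H_jac[0,0] = 2.6069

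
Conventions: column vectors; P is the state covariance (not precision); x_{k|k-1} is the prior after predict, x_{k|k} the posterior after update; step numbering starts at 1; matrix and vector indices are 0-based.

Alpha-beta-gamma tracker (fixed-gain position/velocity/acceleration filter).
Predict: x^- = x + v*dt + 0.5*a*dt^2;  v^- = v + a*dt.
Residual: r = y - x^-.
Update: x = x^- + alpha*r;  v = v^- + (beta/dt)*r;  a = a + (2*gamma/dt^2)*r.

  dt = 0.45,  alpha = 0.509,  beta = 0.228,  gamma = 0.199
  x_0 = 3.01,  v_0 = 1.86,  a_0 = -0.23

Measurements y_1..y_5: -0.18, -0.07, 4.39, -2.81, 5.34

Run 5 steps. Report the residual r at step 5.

step 1: x_pred=3.8237  r=-4.0037  x^+=1.7858  v^+=-0.2720  a^+=-8.0990
step 2: x_pred=0.8434  r=-0.9134  x^+=0.3785  v^+=-4.3794  a^+=-9.8942
step 3: x_pred=-2.5940  r=6.9840  x^+=0.9608  v^+=-5.2932  a^+=3.8325
step 4: x_pred=-1.0331  r=-1.7769  x^+=-1.9375  v^+=-4.4689  a^+=0.3400
step 5: x_pred=-3.9141  r=9.2541  x^+=0.7962  v^+=0.3729  a^+=18.5283

resid = 9.2541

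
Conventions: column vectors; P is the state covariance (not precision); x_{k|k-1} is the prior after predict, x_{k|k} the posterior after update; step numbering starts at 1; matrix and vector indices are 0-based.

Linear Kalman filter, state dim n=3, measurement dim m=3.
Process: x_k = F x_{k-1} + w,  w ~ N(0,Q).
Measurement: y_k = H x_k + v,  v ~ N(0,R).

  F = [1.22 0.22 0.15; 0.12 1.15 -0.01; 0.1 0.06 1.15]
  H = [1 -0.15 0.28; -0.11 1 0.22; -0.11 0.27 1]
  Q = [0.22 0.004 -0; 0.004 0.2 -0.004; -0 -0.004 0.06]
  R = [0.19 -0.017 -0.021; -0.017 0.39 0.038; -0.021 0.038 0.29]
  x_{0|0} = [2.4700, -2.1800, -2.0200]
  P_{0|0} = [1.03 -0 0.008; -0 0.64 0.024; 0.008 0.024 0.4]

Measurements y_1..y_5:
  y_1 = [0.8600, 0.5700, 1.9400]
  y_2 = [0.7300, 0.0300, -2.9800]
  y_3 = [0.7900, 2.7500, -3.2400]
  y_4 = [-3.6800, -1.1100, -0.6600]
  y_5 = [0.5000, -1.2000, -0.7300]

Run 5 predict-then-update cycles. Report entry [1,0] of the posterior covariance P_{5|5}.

P_post[1,0] = 0.0580

step 1: x^-=[2.2308, -2.1904, -2.2068]  P^-=[1.7975 0.3202 0.2207; 0.3202 1.0607 0.0807; 0.2207 0.0807 0.6068]  S=[2.0797 0.0508 0.2079; 0.0508 1.4562 0.4908; 0.2079 0.4908 0.9718]  K=[0.8821 0.1354 -0.1444; 0.0748 0.7280 -0.0421; 0.1201 -0.0900 0.6415]  nu=[-1.0815, 3.4913, 4.9836]  x^+=[1.0299, 0.0604, 0.5464]  P^+=[0.1925 0.0648 -0.0516; 0.0648 0.3015 -0.0604; -0.0516 -0.0604 0.1907]
step 2: x^-=[1.3517, 0.1876, 0.7349]  P^-=[0.5373 0.1903 -0.0224; 0.1903 0.6209 -0.0621; -0.0224 -0.0621 0.2958]  S=[0.7001 0.0228 0.0150; 0.0228 0.9636 0.1879; 0.0150 0.1879 0.5977]  K=[0.7158 0.1357 -0.1111; 0.0950 0.6168 -0.0547; 0.0920 -0.0936 0.4982]  nu=[-0.7994, -0.1706, -3.6169]  x^+=[1.1581, 0.2042, -1.1244]  P^+=[0.1572 0.0630 -0.0418; 0.0630 0.2563 -0.0567; -0.0418 -0.0567 0.1497]
step 3: x^-=[1.2891, 0.3850, -1.1650]  P^-=[0.4845 0.1718 -0.0198; 0.1718 0.5600 -0.0591; -0.0198 -0.0591 0.2438]  S=[0.6486 0.0170 0.0058; 0.0170 0.9048 0.1647; 0.0058 0.1647 0.5427]  K=[0.6962 0.1306 -0.0961; 0.0948 0.5901 -0.0452; 0.0867 -0.0871 0.4493]  nu=[-0.1152, 2.7631, -2.0371]  x^+=[1.7656, 2.0968, -2.3309]  P^+=[0.1515 0.0603 -0.0371; 0.0603 0.2449 -0.0522; -0.0371 -0.0522 0.1352]
step 4: x^-=[2.2657, 2.6465, -2.3782]  P^-=[0.4757 0.1650 -0.0156; 0.1650 0.5440 -0.0535; -0.0156 -0.0535 0.2261]  S=[0.6420 0.0145 0.0041; 0.0145 0.8916 0.1627; 0.0041 0.1627 0.5263]  K=[0.6934 0.1275 -0.0892; 0.0936 0.5820 -0.0378; 0.0860 -0.0822 0.4302]  nu=[-4.8829, -2.9841, 1.2528]  x^+=[-1.6122, 0.4055, -2.0136]  P^+=[0.1500 0.0587 -0.0349; 0.0587 0.2413 -0.0495; -0.0349 -0.0495 0.1294]
step 5: x^-=[-2.1797, 0.2930, -2.4525]  P^-=[0.4734 0.1621 -0.0131; 0.1621 0.5387 -0.0501; -0.0131 -0.0501 0.2193]  S=[0.6409 0.0136 0.0040; 0.0136 0.8880 0.1635; 0.0040 0.1635 0.5205]  K=[0.6928 0.1259 -0.0860; 0.0930 0.5789 -0.0336; 0.0861 -0.0795 0.4224]  nu=[3.4103, -1.1932, 1.4036]  x^+=[-0.0880, -0.1279, -1.4710]  P^+=[0.1495 0.0580 -0.0339; 0.0580 0.2399 -0.0481; -0.0339 -0.0481 0.1269]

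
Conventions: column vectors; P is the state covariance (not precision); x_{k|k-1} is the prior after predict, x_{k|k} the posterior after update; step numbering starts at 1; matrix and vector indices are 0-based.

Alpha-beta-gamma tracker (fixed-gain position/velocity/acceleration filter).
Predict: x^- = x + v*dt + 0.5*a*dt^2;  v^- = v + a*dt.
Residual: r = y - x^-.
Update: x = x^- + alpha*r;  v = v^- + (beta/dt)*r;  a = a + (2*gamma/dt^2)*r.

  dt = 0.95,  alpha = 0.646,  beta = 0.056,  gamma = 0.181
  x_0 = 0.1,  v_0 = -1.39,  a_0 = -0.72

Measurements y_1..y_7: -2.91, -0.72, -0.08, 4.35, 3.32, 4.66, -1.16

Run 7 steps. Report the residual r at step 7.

resid = -18.3204

step 1: x_pred=-1.5454  r=-1.3646  x^+=-2.4269  v^+=-2.1544  a^+=-1.2674
step 2: x_pred=-5.0455  r=4.3255  x^+=-2.2512  v^+=-3.1034  a^+=0.4677
step 3: x_pred=-4.9885  r=4.9085  x^+=-1.8176  v^+=-2.3698  a^+=2.4365
step 4: x_pred=-2.9695  r=7.3195  x^+=1.7589  v^+=0.3763  a^+=5.3724
step 5: x_pred=4.5407  r=-1.2207  x^+=3.7521  v^+=5.4081  a^+=4.8828
step 6: x_pred=11.0932  r=-6.4332  x^+=6.9373  v^+=9.6675  a^+=2.3024
step 7: x_pred=17.1604  r=-18.3204  x^+=5.3254  v^+=10.7748  a^+=-5.0461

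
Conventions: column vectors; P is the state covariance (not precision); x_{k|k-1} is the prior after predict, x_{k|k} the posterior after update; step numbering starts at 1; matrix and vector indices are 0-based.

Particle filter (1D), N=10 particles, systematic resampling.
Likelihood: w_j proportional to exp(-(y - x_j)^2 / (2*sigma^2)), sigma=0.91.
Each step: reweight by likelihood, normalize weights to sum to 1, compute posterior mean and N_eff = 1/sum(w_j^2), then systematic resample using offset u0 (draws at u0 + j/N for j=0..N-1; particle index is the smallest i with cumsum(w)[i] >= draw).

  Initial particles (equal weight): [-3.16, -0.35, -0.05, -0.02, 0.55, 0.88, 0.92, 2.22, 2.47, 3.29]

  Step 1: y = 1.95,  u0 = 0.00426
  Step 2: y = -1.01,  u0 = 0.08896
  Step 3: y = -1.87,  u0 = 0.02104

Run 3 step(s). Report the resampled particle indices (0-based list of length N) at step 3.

resampled_idx = [0, 0, 1, 1, 2, 2, 3, 3, 4, 4]

step 1: w=[0.0000, 0.0111, 0.0241, 0.0259, 0.0827, 0.1352, 0.1422, 0.2583, 0.2292, 0.0913]  mean=1.7296  Neff=5.7368  idx=[1, 4, 5, 6, 6, 7, 7, 8, 8, 8]
step 2: w=[0.5775, 0.1728, 0.0869, 0.0793, 0.0793, 0.0014, 0.0014, 0.0005, 0.0005, 0.0005]  mean=0.1251  Neff=2.6077  idx=[0, 0, 0, 0, 0, 1, 1, 2, 3, 4]
step 3: w=[0.1869, 0.1869, 0.1869, 0.1869, 0.1869, 0.0220, 0.0220, 0.0078, 0.0069, 0.0069]  mean=-0.2834  Neff=5.6889  idx=[0, 0, 1, 1, 2, 2, 3, 3, 4, 4]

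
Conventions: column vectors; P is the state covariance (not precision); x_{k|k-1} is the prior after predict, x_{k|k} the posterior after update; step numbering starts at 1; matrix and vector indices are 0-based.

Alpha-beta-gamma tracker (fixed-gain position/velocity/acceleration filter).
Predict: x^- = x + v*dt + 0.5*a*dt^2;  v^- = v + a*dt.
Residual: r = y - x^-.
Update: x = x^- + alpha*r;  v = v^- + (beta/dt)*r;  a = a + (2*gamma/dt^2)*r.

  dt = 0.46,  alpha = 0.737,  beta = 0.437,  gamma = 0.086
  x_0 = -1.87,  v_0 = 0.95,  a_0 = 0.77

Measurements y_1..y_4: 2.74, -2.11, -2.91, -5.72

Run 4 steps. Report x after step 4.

step 1: x_pred=-1.3515  r=4.0915  x^+=1.6639  v^+=5.1912  a^+=4.0958
step 2: x_pred=4.4852  r=-6.5952  x^+=-0.3755  v^+=0.8098  a^+=-1.2651
step 3: x_pred=-0.1368  r=-2.7732  x^+=-2.1806  v^+=-2.4067  a^+=-3.5193
step 4: x_pred=-3.6601  r=-2.0599  x^+=-5.1782  v^+=-5.9825  a^+=-5.1937

x_post = -5.1782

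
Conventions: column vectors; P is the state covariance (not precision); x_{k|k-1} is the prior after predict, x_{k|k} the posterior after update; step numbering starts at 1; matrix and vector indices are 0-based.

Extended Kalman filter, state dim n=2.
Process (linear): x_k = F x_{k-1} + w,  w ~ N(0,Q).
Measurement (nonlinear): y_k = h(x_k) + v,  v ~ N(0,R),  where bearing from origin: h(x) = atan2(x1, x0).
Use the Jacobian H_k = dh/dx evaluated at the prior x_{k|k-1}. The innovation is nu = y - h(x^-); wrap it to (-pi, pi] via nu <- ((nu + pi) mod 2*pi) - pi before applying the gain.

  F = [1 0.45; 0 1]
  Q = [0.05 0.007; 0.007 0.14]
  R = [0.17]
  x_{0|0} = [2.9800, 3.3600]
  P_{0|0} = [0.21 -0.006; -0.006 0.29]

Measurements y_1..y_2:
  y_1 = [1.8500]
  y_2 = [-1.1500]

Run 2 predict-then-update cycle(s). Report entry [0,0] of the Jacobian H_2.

H_jac[0,0] = -0.0734

step 1: x^-=[4.4920, 3.3600]  P^-=[0.3133 0.1315; 0.1315 0.4300]  H_jac=[-0.1068 0.1427]  S=[0.1783]  K=[-0.0823; 0.2655]  nu=[1.2078]  x^+=[4.3925, 3.6806]  P^+=[0.3121 0.1354; 0.1354 0.4174]
step 2: x^-=[6.0488, 3.6806]  P^-=[0.5685 0.3302; 0.3302 0.5574]  H_jac=[-0.0734 0.1206]  S=[0.1753]  K=[-0.0108; 0.2453]  nu=[-1.6966]  x^+=[6.0671, 3.2644]  P^+=[0.5685 0.3307; 0.3307 0.5469]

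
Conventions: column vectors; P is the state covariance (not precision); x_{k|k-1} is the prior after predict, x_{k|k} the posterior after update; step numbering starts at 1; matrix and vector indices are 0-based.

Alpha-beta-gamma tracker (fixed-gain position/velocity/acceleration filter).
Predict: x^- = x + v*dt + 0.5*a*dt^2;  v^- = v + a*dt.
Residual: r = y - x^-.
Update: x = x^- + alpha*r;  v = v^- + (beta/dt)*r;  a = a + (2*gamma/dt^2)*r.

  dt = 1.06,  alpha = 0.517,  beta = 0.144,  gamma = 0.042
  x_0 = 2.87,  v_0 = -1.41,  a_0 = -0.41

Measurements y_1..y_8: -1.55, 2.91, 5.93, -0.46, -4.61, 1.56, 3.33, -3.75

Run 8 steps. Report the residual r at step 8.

step 1: x_pred=1.1451  r=-2.6951  x^+=-0.2483  v^+=-2.2107  a^+=-0.6115
step 2: x_pred=-2.9352  r=5.8452  x^+=0.0868  v^+=-2.0648  a^+=-0.1745
step 3: x_pred=-2.2000  r=8.1300  x^+=2.0032  v^+=-1.1453  a^+=0.4333
step 4: x_pred=1.0326  r=-1.4926  x^+=0.2609  v^+=-0.8888  a^+=0.3217
step 5: x_pred=-0.5005  r=-4.1095  x^+=-2.6251  v^+=-1.1061  a^+=0.0145
step 6: x_pred=-3.7894  r=5.3494  x^+=-1.0238  v^+=-0.3640  a^+=0.4144
step 7: x_pred=-1.1768  r=4.5068  x^+=1.1532  v^+=0.6875  a^+=0.7513
step 8: x_pred=2.3041  r=-6.0541  x^+=-0.8259  v^+=0.6615  a^+=0.2987

resid = -6.0541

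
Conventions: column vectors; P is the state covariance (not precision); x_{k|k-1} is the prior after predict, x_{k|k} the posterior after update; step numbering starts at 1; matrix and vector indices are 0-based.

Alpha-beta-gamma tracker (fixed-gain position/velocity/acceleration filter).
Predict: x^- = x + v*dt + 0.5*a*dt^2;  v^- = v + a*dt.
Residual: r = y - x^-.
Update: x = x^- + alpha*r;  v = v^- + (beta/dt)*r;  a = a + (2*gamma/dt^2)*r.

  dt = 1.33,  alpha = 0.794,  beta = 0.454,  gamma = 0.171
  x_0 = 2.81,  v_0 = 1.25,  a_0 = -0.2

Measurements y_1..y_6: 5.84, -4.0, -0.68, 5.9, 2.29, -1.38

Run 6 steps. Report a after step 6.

step 1: x_pred=4.2956  r=1.5444  x^+=5.5219  v^+=1.5112  a^+=0.0986
step 2: x_pred=7.6189  r=-11.6189  x^+=-1.6065  v^+=-2.3238  a^+=-2.1478
step 3: x_pred=-6.5969  r=5.9169  x^+=-1.8989  v^+=-3.1607  a^+=-1.0038
step 4: x_pred=-6.9905  r=12.8905  x^+=3.2446  v^+=-0.0956  a^+=1.4884
step 5: x_pred=4.4338  r=-2.1438  x^+=2.7316  v^+=1.1522  a^+=1.0739
step 6: x_pred=5.2138  r=-6.5938  x^+=-0.0217  v^+=0.3296  a^+=-0.2009

a_post = -0.2009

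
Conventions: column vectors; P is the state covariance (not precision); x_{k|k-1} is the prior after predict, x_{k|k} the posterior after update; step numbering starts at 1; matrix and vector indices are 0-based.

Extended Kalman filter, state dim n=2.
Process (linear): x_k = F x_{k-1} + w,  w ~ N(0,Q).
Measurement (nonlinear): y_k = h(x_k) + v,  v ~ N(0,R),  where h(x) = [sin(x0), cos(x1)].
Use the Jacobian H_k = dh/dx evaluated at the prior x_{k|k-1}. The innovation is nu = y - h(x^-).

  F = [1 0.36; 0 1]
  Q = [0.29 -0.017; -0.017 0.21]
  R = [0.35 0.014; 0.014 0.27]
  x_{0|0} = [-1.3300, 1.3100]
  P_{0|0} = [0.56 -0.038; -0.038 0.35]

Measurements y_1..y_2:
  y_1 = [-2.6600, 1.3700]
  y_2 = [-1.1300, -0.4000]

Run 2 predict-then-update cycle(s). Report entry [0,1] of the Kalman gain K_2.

step 1: x^-=[-0.8584, 1.3100]  P^-=[0.8680 0.0710; 0.0710 0.5600]  H_jac=[0.6536 0.0000; 0.0000 -0.9662]  S=[0.7209 -0.0308; -0.0308 0.7928]  K=[0.7847 -0.0560; 0.0352 -0.6811]  nu=[-1.9032, 1.1121]  x^+=[-2.4141, 0.4854]  P^+=[0.4190 0.0043; 0.0043 0.1898]
step 2: x^-=[-2.2393, 0.4854]  P^-=[0.7366 0.0556; 0.0556 0.3998]  H_jac=[-0.6198 0.0000; 0.0000 -0.4666]  S=[0.6330 0.0301; 0.0301 0.3570]  K=[-0.7207 -0.0120; -0.0297 -0.5200]  nu=[-0.3453, -1.2845]  x^+=[-1.9751, 1.1636]  P^+=[0.4072 0.0285; 0.0285 0.3018]

K[0,1] = -0.0120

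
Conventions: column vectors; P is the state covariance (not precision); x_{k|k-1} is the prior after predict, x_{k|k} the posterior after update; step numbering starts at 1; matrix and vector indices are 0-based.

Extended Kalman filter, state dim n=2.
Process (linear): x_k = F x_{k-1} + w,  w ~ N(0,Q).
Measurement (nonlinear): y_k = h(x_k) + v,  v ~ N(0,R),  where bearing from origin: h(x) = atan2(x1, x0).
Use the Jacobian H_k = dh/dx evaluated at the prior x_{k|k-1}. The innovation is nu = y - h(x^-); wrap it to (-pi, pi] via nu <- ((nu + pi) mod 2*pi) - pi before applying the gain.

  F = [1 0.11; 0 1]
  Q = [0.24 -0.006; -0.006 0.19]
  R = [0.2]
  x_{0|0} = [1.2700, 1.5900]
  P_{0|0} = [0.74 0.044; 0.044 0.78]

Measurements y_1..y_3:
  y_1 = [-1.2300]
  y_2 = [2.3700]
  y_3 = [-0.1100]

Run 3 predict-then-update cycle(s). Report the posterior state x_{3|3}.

step 1: x^-=[1.4449, 1.5900]  P^-=[0.9991 0.1238; 0.1238 0.9700]  H_jac=[-0.3445 0.3130]  S=[0.3869]  K=[-0.7894; 0.6746]  nu=[-2.0632]  x^+=[3.0735, 0.1982]  P^+=[0.7580 0.3298; 0.3298 0.7939]
step 2: x^-=[3.0953, 0.1982]  P^-=[1.0802 0.4112; 0.4112 0.9839]  H_jac=[-0.0206 0.3217]  S=[0.2969]  K=[0.3706; 1.0379]  nu=[2.3060]  x^+=[3.9500, 2.5916]  P^+=[1.0394 0.2970; 0.2970 0.6642]
step 3: x^-=[4.2351, 2.5916]  P^-=[1.3528 0.3640; 0.3640 0.8542]  H_jac=[-0.1051 0.1718]  S=[0.2270]  K=[-0.3510; 0.4778]  nu=[-0.6592]  x^+=[4.4665, 2.2767]  P^+=[1.3248 0.4021; 0.4021 0.8023]

x_post = [4.4665, 2.2767]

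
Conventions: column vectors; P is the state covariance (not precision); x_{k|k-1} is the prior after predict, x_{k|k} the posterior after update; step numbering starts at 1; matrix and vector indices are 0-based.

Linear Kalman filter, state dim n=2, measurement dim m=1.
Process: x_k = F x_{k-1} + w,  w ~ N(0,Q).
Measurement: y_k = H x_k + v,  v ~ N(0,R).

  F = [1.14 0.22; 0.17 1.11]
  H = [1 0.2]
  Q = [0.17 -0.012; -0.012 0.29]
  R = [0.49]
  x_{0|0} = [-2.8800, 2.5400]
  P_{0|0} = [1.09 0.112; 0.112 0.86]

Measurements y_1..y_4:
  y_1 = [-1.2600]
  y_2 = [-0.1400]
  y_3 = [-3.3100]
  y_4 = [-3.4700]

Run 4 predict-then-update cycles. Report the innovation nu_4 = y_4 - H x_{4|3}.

step 1: x^-=[-2.7244, 2.3298]  P^-=[1.6844 0.5552; 0.5552 1.4234]  S=[2.4534]  K=[0.7318; 0.3423]  nu=[0.9984]  x^+=[-1.9937, 2.6716]  P^+=[0.3705 -0.0594; -0.0594 1.1359]
step 2: x^-=[-1.6851, 2.6265]  P^-=[0.6766 0.2597; 0.2597 1.6778]  S=[1.3376]  K=[0.5447; 0.4450]  nu=[1.0198]  x^+=[-1.1296, 3.0804]  P^+=[0.2798 -0.0645; -0.0645 1.4129]
step 3: x^-=[-0.6101, 3.2272]  P^-=[0.5696 0.3032; 0.3032 2.0145]  S=[1.2615]  K=[0.4996; 0.5597]  nu=[-3.3453]  x^+=[-2.2815, 1.3547]  P^+=[0.2547 -0.0496; -0.0496 1.6193]
step 4: x^-=[-2.3029, 1.1158]  P^-=[0.5546 0.3682; 0.3682 2.2738]  S=[1.2828]  K=[0.4897; 0.6415]  nu=[-1.3902]  x^+=[-2.9837, 0.2239]  P^+=[0.2469 -0.0348; -0.0348 1.7458]

innov = [-1.3902]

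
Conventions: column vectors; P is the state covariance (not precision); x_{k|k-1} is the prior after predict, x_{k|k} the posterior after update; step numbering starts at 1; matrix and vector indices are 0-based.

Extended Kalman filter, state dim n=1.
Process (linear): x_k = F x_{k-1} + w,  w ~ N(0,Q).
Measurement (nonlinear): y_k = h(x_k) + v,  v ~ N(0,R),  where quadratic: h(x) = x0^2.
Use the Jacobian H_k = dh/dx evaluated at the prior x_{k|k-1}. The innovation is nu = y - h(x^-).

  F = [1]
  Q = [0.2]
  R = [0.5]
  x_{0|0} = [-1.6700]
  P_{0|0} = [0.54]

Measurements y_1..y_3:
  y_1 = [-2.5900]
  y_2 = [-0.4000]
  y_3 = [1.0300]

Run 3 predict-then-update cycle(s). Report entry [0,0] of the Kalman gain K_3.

K[0,0] = -0.1545

step 1: x^-=[-1.6700]  P^-=[0.7400]  H_jac=[-3.3400]  S=[8.7551]  K=[-0.2823]  nu=[-5.3789]  x^+=[-0.1515]  P^+=[0.0423]
step 2: x^-=[-0.1515]  P^-=[0.2423]  H_jac=[-0.3030]  S=[0.5222]  K=[-0.1406]  nu=[-0.4230]  x^+=[-0.0921]  P^+=[0.2319]
step 3: x^-=[-0.0921]  P^-=[0.4319]  H_jac=[-0.1841]  S=[0.5146]  K=[-0.1545]  nu=[1.0215]  x^+=[-0.2499]  P^+=[0.4196]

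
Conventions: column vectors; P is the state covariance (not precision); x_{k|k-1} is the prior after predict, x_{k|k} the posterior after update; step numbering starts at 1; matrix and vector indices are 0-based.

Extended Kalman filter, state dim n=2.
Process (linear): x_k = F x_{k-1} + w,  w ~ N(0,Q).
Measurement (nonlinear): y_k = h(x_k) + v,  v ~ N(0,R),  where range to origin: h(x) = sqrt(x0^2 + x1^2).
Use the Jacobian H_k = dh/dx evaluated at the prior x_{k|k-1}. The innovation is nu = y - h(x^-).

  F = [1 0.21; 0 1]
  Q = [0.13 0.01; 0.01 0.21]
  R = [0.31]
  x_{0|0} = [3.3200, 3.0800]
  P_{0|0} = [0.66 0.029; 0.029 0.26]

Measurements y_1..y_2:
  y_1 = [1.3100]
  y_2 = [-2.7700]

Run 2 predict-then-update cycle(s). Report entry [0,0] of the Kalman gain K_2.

K[0,0] = 0.3820

step 1: x^-=[3.9668, 3.0800]  P^-=[0.8136 0.0936; 0.0936 0.4700]  H_jac=[0.7899 0.6133]  S=[1.0851]  K=[0.6452; 0.3338]  nu=[-3.7121]  x^+=[1.5718, 1.8410]  P^+=[0.3620 -0.1401; -0.1401 0.3491]
step 2: x^-=[1.9584, 1.8410]  P^-=[0.4485 -0.0568; -0.0568 0.5591]  H_jac=[0.7286 0.6849]  S=[0.7538]  K=[0.3820; 0.4532]  nu=[-5.4578]  x^+=[-0.1265, -0.6325]  P^+=[0.3385 -0.1872; -0.1872 0.4043]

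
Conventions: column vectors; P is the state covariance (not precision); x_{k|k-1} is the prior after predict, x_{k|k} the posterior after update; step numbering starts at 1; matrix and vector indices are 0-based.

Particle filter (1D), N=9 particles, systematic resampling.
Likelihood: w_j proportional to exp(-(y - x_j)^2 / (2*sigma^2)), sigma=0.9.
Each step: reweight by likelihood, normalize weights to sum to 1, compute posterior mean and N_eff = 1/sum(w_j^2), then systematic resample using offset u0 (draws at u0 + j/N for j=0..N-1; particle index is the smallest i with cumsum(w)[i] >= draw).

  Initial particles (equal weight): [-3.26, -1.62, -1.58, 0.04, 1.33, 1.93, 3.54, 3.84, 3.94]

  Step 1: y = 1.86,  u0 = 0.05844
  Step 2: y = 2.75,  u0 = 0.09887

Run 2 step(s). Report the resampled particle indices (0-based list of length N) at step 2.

step 1: w=[0.0000, 0.0002, 0.0003, 0.0562, 0.3653, 0.4331, 0.0761, 0.0386, 0.0301]  mean=1.8594  Neff=3.0084  idx=[4, 4, 4, 4, 5, 5, 5, 5, 7]
step 2: w=[0.0674, 0.0674, 0.0674, 0.0674, 0.1545, 0.1545, 0.1545, 0.1545, 0.1124]  mean=1.9829  Neff=7.9183  idx=[1, 3, 4, 5, 5, 6, 7, 7, 8]

resampled_idx = [1, 3, 4, 5, 5, 6, 7, 7, 8]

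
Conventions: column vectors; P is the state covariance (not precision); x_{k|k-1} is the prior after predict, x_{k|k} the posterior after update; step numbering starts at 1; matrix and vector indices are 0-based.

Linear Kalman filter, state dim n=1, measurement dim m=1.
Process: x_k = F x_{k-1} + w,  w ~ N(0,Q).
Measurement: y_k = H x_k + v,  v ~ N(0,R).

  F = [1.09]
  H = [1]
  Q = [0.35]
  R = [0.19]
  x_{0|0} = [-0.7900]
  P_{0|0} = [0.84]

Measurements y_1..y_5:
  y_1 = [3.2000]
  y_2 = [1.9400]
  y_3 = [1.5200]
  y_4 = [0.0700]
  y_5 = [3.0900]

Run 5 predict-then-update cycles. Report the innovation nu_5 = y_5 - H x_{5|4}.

innov = [2.4724]

step 1: x^-=[-0.8611]  P^-=[1.3480]  S=[1.5380]  K=[0.8765]  nu=[4.0611]  x^+=[2.6983]  P^+=[0.1665]
step 2: x^-=[2.9412]  P^-=[0.5479]  S=[0.7379]  K=[0.7425]  nu=[-1.0012]  x^+=[2.1978]  P^+=[0.1411]
step 3: x^-=[2.3956]  P^-=[0.5176]  S=[0.7076]  K=[0.7315]  nu=[-0.8756]  x^+=[1.7551]  P^+=[0.1390]
step 4: x^-=[1.9131]  P^-=[0.5151]  S=[0.7051]  K=[0.7305]  nu=[-1.8431]  x^+=[0.5666]  P^+=[0.1388]
step 5: x^-=[0.6176]  P^-=[0.5149]  S=[0.7049]  K=[0.7305]  nu=[2.4724]  x^+=[2.4236]  P^+=[0.1388]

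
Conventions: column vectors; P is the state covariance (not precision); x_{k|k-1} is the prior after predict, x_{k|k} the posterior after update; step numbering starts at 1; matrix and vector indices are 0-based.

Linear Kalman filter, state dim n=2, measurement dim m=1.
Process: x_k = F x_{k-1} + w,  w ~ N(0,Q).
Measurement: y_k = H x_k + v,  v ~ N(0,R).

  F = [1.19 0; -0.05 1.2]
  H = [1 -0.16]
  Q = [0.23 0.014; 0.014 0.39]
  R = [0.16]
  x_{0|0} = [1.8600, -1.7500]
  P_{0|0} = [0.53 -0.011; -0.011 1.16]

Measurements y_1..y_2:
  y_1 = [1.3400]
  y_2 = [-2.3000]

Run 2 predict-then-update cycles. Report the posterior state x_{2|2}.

x_post = [-1.4170, -1.3771]

step 1: x^-=[2.2134, -2.1930]  P^-=[0.9805 -0.0332; -0.0332 2.0630]  S=[1.2040]  K=[0.8188; -0.3018]  nu=[-1.2243]  x^+=[1.2109, -1.8235]  P^+=[0.1733 0.2643; 0.2643 1.9534]
step 2: x^-=[1.4410, -2.2488]  P^-=[0.4754 0.3811; 0.3811 3.1716]  S=[0.5947]  K=[0.6969; -0.2126]  nu=[-4.1008]  x^+=[-1.4170, -1.3771]  P^+=[0.1866 0.4691; 0.4691 3.1448]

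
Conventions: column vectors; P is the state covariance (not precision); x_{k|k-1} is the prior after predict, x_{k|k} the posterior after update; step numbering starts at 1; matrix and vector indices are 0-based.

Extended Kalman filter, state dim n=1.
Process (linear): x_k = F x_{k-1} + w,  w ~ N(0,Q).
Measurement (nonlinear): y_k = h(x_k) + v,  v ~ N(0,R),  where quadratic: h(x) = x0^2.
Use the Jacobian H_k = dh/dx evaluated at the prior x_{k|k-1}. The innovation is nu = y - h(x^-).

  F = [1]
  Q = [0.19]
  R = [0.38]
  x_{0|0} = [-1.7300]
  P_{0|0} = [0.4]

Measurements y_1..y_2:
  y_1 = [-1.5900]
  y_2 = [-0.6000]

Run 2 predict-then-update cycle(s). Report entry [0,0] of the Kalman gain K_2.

K[0,0] = -0.3609

step 1: x^-=[-1.7300]  P^-=[0.5900]  H_jac=[-3.4600]  S=[7.4432]  K=[-0.2743]  nu=[-4.5829]  x^+=[-0.4731]  P^+=[0.0301]
step 2: x^-=[-0.4731]  P^-=[0.2201]  H_jac=[-0.9462]  S=[0.5771]  K=[-0.3609]  nu=[-0.8238]  x^+=[-0.1758]  P^+=[0.1450]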